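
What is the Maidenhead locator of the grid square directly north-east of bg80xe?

BG90af

Longitude subsquare x = 23; +1 → 24, wraps to 0 = a, carry into square.
Longitude square 8; +1 → 9.
Latitude subsquare e = 4; +1 → 5 = f.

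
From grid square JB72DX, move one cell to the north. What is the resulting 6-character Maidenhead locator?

JB73da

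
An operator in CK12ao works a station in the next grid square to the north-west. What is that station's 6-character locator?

Longitude subsquare a = 0; −1 → -1, wraps to 23 = x, carry into square.
Longitude square 1; −1 → 0.
Latitude subsquare o = 14; +1 → 15 = p.

CK02xp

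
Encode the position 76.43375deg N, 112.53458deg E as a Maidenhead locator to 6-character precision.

Offset from 180°W / 90°S: lon 292.5346°, lat 166.4338°.
Field: lon ⌊292.5346/20⌋ = 14 → O; lat ⌊166.4338/10⌋ = 16 → Q.
Square: lon ⌊12.5346/2⌋ = 6; lat ⌊6.4338/1⌋ = 6.
Subsquare: lon ⌊0.5346/0.0833333⌋ = 6 → g; lat ⌊0.4338/0.0416667⌋ = 10 → k.

OQ66gk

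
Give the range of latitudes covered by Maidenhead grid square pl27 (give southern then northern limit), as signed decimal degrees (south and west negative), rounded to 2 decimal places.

27.00, 28.00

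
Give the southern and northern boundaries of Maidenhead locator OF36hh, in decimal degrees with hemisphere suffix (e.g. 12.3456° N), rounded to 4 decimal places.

Field O=14, F=5: +14·20° lon, +5·10° lat → SW at lon 100°, lat -40°.
Square 3, 6: +3·2° lon, +6·1° lat → SW at lon 106°, lat -34°.
Subsquare h=7, h=7: +7·0.0833333° lon, +7·0.0416667° lat → SW at lon 106.583°, lat -33.7083°.
Cell spans 0.0833333° lon × 0.0416667° lat.
south 33.7083° S, north 33.6667° S.

33.7083° S, 33.6667° S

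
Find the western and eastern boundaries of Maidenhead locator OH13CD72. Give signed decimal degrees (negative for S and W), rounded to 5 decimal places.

Field O=14, H=7: +14·20° lon, +7·10° lat → SW at lon 100°, lat -20°.
Square 1, 3: +1·2° lon, +3·1° lat → SW at lon 102°, lat -17°.
Subsquare c=2, d=3: +2·0.0833333° lon, +3·0.0416667° lat → SW at lon 102.167°, lat -16.875°.
Extended square 7, 2: +7·0.00833333° lon, +2·0.00416667° lat → SW at lon 102.225°, lat -16.8667°.
Cell spans 0.00833333° lon × 0.00416667° lat.
west 102.22500, east 102.23333.

102.22500, 102.23333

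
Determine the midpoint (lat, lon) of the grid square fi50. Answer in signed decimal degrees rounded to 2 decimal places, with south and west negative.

-9.50, -69.00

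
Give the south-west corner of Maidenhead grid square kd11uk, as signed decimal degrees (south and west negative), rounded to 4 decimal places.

Field K=10, D=3: +10·20° lon, +3·10° lat → SW at lon 20°, lat -60°.
Square 1, 1: +1·2° lon, +1·1° lat → SW at lon 22°, lat -59°.
Subsquare u=20, k=10: +20·0.0833333° lon, +10·0.0416667° lat → SW at lon 23.6667°, lat -58.5833°.
latitude -58.5833, longitude 23.6667.

-58.5833, 23.6667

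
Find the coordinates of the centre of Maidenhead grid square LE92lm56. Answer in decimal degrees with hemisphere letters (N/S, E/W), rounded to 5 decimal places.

Field L=11, E=4: +11·20° lon, +4·10° lat → SW at lon 40°, lat -50°.
Square 9, 2: +9·2° lon, +2·1° lat → SW at lon 58°, lat -48°.
Subsquare l=11, m=12: +11·0.0833333° lon, +12·0.0416667° lat → SW at lon 58.9167°, lat -47.5°.
Extended square 5, 6: +5·0.00833333° lon, +6·0.00416667° lat → SW at lon 58.9583°, lat -47.475°.
Cell spans 0.00833333° lon × 0.00416667° lat. Centre is SW corner plus half of each.
latitude 47.47292° S, longitude 58.96250° E.

47.47292° S, 58.96250° E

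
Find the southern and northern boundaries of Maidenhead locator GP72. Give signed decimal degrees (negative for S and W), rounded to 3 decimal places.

62.000, 63.000

Field G=6, P=15: +6·20° lon, +15·10° lat → SW at lon -60°, lat 60°.
Square 7, 2: +7·2° lon, +2·1° lat → SW at lon -46°, lat 62°.
Cell spans 2° lon × 1° lat.
south 62.000, north 63.000.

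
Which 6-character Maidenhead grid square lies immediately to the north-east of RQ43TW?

RQ43ux

Longitude subsquare t = 19; +1 → 20 = u.
Latitude subsquare w = 22; +1 → 23 = x.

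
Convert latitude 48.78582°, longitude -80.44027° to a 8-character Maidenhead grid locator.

EN98ss78

Shift to the Maidenhead origin (180°W, 90°S): lon 99.55973, lat 138.78582.
Field: 99.55973/20 → 4 → E, 138.78582/10 → 13 → N; chars EN.
Square: 19.55973/2 → 9, 8.78582/1 → 8; chars 98.
Subsquare: 1.55973/0.0833333 → 18 → s, 0.78582/0.0416667 → 18 → s; chars ss.
Extended square: 0.05973/0.00833333 → 7, 0.03582/0.00416667 → 8; chars 78.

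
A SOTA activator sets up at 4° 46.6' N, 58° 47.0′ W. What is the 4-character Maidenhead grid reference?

GJ04

Add 180° to longitude and 90° to latitude: 121.22, 94.78.
Field (20°×10°, letters A–R): 121.22/20 → 6 → G, 94.78/10 → 9 → J; chars GJ.
Square (2°×1°, digits 0–9): 1.22/2 → 0, 4.78/1 → 4; chars 04.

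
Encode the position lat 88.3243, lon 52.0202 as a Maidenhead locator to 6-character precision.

LR68ah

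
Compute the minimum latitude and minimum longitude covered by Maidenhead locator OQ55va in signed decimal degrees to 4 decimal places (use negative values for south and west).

Field O=14, Q=16: +14·20° lon, +16·10° lat → SW at lon 100°, lat 70°.
Square 5, 5: +5·2° lon, +5·1° lat → SW at lon 110°, lat 75°.
Subsquare v=21, a=0: +21·0.0833333° lon, +0·0.0416667° lat → SW at lon 111.75°, lat 75°.
latitude 75.0000, longitude 111.7500.

75.0000, 111.7500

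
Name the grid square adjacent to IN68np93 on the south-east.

IN68op02

Longitude extended square 9; +1 → 10, wraps to 0, carry into subsquare.
Longitude subsquare n = 13; +1 → 14 = o.
Latitude extended square 3; −1 → 2.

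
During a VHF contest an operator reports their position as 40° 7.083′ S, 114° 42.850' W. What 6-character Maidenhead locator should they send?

Offset from 180°W / 90°S: lon 65.2858°, lat 49.8820°.
Field: 65.2858/20 → 3 → D, 49.8820/10 → 4 → E; chars DE.
Square: 5.2858/2 → 2, 9.8820/1 → 9; chars 29.
Subsquare: 1.2858/0.0833333 → 15 → p, 0.8820/0.0416667 → 21 → v; chars pv.

DE29pv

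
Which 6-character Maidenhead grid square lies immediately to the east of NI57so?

NI57to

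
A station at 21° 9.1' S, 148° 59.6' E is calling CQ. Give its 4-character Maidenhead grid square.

QG48

Offset from 180°W / 90°S: lon 328.99°, lat 68.85°.
Field: 328.99/20 → 16 → Q, 68.85/10 → 6 → G; chars QG.
Square: 8.99/2 → 4, 8.85/1 → 8; chars 48.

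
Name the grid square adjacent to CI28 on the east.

Longitude square 2; +1 → 3.
The latitude characters are unchanged.

CI38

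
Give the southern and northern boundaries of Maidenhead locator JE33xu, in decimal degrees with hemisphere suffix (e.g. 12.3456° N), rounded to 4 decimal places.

Field J=9, E=4: +9·20° lon, +4·10° lat → SW at lon 0°, lat -50°.
Square 3, 3: +3·2° lon, +3·1° lat → SW at lon 6°, lat -47°.
Subsquare x=23, u=20: +23·0.0833333° lon, +20·0.0416667° lat → SW at lon 7.91667°, lat -46.1667°.
Cell spans 0.0833333° lon × 0.0416667° lat.
south 46.1667° S, north 46.1250° S.

46.1667° S, 46.1250° S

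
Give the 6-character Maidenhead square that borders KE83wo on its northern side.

KE83wp

Latitude subsquare o = 14; +1 → 15 = p.
The longitude characters are unchanged.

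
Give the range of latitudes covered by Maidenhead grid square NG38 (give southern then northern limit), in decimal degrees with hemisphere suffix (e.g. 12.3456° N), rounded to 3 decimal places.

Field N=13, G=6: +13·20° lon, +6·10° lat → SW at lon 80°, lat -30°.
Square 3, 8: +3·2° lon, +8·1° lat → SW at lon 86°, lat -22°.
Cell spans 2° lon × 1° lat.
south 22.000° S, north 21.000° S.

22.000° S, 21.000° S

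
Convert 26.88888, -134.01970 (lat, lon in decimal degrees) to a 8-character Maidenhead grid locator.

Shift to the Maidenhead origin (180°W, 90°S): lon 45.98030, lat 116.88888.
Field (20°×10°, letters A–R): 45.98030/20 → 2 → C, 116.88888/10 → 11 → L; chars CL.
Square (2°×1°, digits 0–9): 5.98030/2 → 2, 6.88888/1 → 6; chars 26.
Subsquare (5′×2.5′, letters a–x): 1.98030/0.0833333 → 23 → x, 0.88888/0.0416667 → 21 → v; chars xv.
Extended square (30″×15″, digits 0–9): 0.06363/0.00833333 → 7, 0.01388/0.00416667 → 3; chars 73.

CL26xv73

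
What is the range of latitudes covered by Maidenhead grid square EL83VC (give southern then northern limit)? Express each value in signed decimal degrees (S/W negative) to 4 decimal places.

23.0833, 23.1250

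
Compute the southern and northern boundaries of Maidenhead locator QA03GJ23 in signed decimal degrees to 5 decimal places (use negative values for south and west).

-86.61250, -86.60833

Field Q=16, A=0: +16·20° lon, +0·10° lat → SW at lon 140°, lat -90°.
Square 0, 3: +0·2° lon, +3·1° lat → SW at lon 140°, lat -87°.
Subsquare g=6, j=9: +6·0.0833333° lon, +9·0.0416667° lat → SW at lon 140.5°, lat -86.625°.
Extended square 2, 3: +2·0.00833333° lon, +3·0.00416667° lat → SW at lon 140.517°, lat -86.6125°.
Cell spans 0.00833333° lon × 0.00416667° lat.
south -86.61250, north -86.60833.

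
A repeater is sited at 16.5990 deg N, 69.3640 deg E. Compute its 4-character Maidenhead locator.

Add 180° to longitude and 90° to latitude: 249.36, 106.60.
Field (20°×10°, letters A–R): 249.36/20 → 12 → M, 106.60/10 → 10 → K; chars MK.
Square (2°×1°, digits 0–9): 9.36/2 → 4, 6.60/1 → 6; chars 46.

MK46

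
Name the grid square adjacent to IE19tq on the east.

IE19uq

Longitude subsquare t = 19; +1 → 20 = u.
The latitude characters are unchanged.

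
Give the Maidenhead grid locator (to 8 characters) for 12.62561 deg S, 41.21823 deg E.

LH07oi69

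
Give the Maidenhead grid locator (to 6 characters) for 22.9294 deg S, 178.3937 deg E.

RG97eb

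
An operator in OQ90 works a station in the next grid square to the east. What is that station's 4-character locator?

PQ00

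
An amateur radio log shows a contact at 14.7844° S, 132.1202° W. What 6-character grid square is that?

CH35wf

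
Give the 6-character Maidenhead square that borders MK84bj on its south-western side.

Longitude subsquare b = 1; −1 → 0 = a.
Latitude subsquare j = 9; −1 → 8 = i.

MK84ai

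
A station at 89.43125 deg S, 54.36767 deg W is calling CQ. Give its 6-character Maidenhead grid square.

GA20tn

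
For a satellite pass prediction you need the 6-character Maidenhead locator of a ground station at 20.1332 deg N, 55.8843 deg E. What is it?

LL70wd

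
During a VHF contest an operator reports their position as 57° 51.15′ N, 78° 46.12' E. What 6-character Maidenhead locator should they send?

Shift to the Maidenhead origin (180°W, 90°S): lon 258.7687, lat 147.8525.
Field: 258.7687/20 → 12 → M, 147.8525/10 → 14 → O; chars MO.
Square: 18.7687/2 → 9, 7.8525/1 → 7; chars 97.
Subsquare: 0.7687/0.0833333 → 9 → j, 0.8525/0.0416667 → 20 → u; chars ju.

MO97ju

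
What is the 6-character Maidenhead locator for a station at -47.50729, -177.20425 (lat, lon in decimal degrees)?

AE12jl

Add 180° to longitude and 90° to latitude: 2.7957, 42.4927.
Field: 2.7957/20 → 0 → A, 42.4927/10 → 4 → E; chars AE.
Square: 2.7957/2 → 1, 2.4927/1 → 2; chars 12.
Subsquare: 0.7957/0.0833333 → 9 → j, 0.4927/0.0416667 → 11 → l; chars jl.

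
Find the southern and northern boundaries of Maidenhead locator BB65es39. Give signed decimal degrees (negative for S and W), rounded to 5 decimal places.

-74.21250, -74.20833

Field B=1, B=1: +1·20° lon, +1·10° lat → SW at lon -160°, lat -80°.
Square 6, 5: +6·2° lon, +5·1° lat → SW at lon -148°, lat -75°.
Subsquare e=4, s=18: +4·0.0833333° lon, +18·0.0416667° lat → SW at lon -147.667°, lat -74.25°.
Extended square 3, 9: +3·0.00833333° lon, +9·0.00416667° lat → SW at lon -147.642°, lat -74.2125°.
Cell spans 0.00833333° lon × 0.00416667° lat.
south -74.21250, north -74.20833.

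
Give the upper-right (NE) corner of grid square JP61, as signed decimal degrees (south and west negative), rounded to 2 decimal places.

62.00, 14.00

Field J=9, P=15: +9·20° lon, +15·10° lat → SW at lon 0°, lat 60°.
Square 6, 1: +6·2° lon, +1·1° lat → SW at lon 12°, lat 61°.
Cell spans 2° lon × 1° lat. NE corner is SW corner plus one full cell.
latitude 62.00, longitude 14.00.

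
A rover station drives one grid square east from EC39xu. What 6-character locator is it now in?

EC49au

Longitude subsquare x = 23; +1 → 24, wraps to 0 = a, carry into square.
Longitude square 3; +1 → 4.
The latitude characters are unchanged.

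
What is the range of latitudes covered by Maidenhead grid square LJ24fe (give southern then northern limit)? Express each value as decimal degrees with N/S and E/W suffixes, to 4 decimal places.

Field L=11, J=9: +11·20° lon, +9·10° lat → SW at lon 40°, lat 0°.
Square 2, 4: +2·2° lon, +4·1° lat → SW at lon 44°, lat 4°.
Subsquare f=5, e=4: +5·0.0833333° lon, +4·0.0416667° lat → SW at lon 44.4167°, lat 4.16667°.
Cell spans 0.0833333° lon × 0.0416667° lat.
south 4.1667° N, north 4.2083° N.

4.1667° N, 4.2083° N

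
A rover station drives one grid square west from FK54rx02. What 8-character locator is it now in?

Longitude extended square 0; −1 → -1, wraps to 9, carry into subsquare.
Longitude subsquare r = 17; −1 → 16 = q.
The latitude characters are unchanged.

FK54qx92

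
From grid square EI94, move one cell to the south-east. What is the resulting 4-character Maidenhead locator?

FI03

Longitude square 9; +1 → 10, wraps to 0, carry into field.
Longitude field E = 4; +1 → 5 = F.
Latitude square 4; −1 → 3.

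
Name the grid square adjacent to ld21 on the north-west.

Longitude square 2; −1 → 1.
Latitude square 1; +1 → 2.

LD12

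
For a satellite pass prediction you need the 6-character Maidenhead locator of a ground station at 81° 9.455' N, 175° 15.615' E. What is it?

Add 180° to longitude and 90° to latitude: 355.2603, 171.1576.
Field: lon ⌊355.2603/20⌋ = 17 → R; lat ⌊171.1576/10⌋ = 17 → R.
Square: lon ⌊15.2603/2⌋ = 7; lat ⌊1.1576/1⌋ = 1.
Subsquare: lon ⌊1.2603/0.0833333⌋ = 15 → p; lat ⌊0.1576/0.0416667⌋ = 3 → d.

RR71pd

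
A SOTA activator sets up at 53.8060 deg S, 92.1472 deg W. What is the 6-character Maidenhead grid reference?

ED36we

Add 180° to longitude and 90° to latitude: 87.8528, 36.1940.
Field: lon ⌊87.8528/20⌋ = 4 → E; lat ⌊36.1940/10⌋ = 3 → D.
Square: lon ⌊7.8528/2⌋ = 3; lat ⌊6.1940/1⌋ = 6.
Subsquare: lon ⌊1.8528/0.0833333⌋ = 22 → w; lat ⌊0.1940/0.0416667⌋ = 4 → e.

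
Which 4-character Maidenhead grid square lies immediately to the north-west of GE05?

FE96

Longitude square 0; −1 → -1, wraps to 9, carry into field.
Longitude field G = 6; −1 → 5 = F.
Latitude square 5; +1 → 6.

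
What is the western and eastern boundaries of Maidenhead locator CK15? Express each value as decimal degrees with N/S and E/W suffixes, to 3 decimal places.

138.000° W, 136.000° W

Field C=2, K=10: +2·20° lon, +10·10° lat → SW at lon -140°, lat 10°.
Square 1, 5: +1·2° lon, +5·1° lat → SW at lon -138°, lat 15°.
Cell spans 2° lon × 1° lat.
west 138.000° W, east 136.000° W.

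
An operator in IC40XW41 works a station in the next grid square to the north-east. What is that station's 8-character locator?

Longitude extended square 4; +1 → 5.
Latitude extended square 1; +1 → 2.

IC40xw52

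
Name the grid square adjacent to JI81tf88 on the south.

JI81tf87

Latitude extended square 8; −1 → 7.
The longitude characters are unchanged.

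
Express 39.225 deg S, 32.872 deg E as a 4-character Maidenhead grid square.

KF60

Offset from 180°W / 90°S: lon 212.87°, lat 50.77°.
Field: lon ⌊212.87/20⌋ = 10 → K; lat ⌊50.77/10⌋ = 5 → F.
Square: lon ⌊12.87/2⌋ = 6; lat ⌊0.77/1⌋ = 0.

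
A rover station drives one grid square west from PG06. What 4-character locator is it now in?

OG96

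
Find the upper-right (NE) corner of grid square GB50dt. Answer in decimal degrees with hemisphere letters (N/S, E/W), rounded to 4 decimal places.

79.1667° S, 49.6667° W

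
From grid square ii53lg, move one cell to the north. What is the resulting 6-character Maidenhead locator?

II53lh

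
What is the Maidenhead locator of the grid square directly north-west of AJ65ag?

AJ55xh

Longitude subsquare a = 0; −1 → -1, wraps to 23 = x, carry into square.
Longitude square 6; −1 → 5.
Latitude subsquare g = 6; +1 → 7 = h.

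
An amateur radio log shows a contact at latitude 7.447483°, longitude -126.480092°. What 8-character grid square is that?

CJ67sk27

Add 180° to longitude and 90° to latitude: 53.51991, 97.44748.
Field: 53.51991/20 → 2 → C, 97.44748/10 → 9 → J; chars CJ.
Square: 13.51991/2 → 6, 7.44748/1 → 7; chars 67.
Subsquare: 1.51991/0.0833333 → 18 → s, 0.44748/0.0416667 → 10 → k; chars sk.
Extended square: 0.01991/0.00833333 → 2, 0.03082/0.00416667 → 7; chars 27.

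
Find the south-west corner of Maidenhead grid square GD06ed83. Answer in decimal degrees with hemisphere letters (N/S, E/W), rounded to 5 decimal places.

53.86250° S, 59.60000° W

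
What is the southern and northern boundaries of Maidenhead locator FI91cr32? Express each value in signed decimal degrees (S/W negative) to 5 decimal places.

Field F=5, I=8: +5·20° lon, +8·10° lat → SW at lon -80°, lat -10°.
Square 9, 1: +9·2° lon, +1·1° lat → SW at lon -62°, lat -9°.
Subsquare c=2, r=17: +2·0.0833333° lon, +17·0.0416667° lat → SW at lon -61.8333°, lat -8.29167°.
Extended square 3, 2: +3·0.00833333° lon, +2·0.00416667° lat → SW at lon -61.8083°, lat -8.28333°.
Cell spans 0.00833333° lon × 0.00416667° lat.
south -8.28333, north -8.27917.

-8.28333, -8.27917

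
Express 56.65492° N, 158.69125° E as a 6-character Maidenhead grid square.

Offset from 180°W / 90°S: lon 338.6912°, lat 146.6549°.
Field: lon ⌊338.6912/20⌋ = 16 → Q; lat ⌊146.6549/10⌋ = 14 → O.
Square: lon ⌊18.6912/2⌋ = 9; lat ⌊6.6549/1⌋ = 6.
Subsquare: lon ⌊0.6912/0.0833333⌋ = 8 → i; lat ⌊0.6549/0.0416667⌋ = 15 → p.

QO96ip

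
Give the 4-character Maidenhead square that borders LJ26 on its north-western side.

LJ17

Longitude square 2; −1 → 1.
Latitude square 6; +1 → 7.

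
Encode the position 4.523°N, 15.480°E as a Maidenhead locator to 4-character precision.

Shift to the Maidenhead origin (180°W, 90°S): lon 195.48, lat 94.52.
Field: 195.48/20 → 9 → J, 94.52/10 → 9 → J; chars JJ.
Square: 15.48/2 → 7, 4.52/1 → 4; chars 74.

JJ74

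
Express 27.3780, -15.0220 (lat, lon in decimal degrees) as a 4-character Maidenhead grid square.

IL27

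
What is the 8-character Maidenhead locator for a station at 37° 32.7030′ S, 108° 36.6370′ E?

OF42hk39

Shift to the Maidenhead origin (180°W, 90°S): lon 288.61062, lat 52.45495.
Field: lon ⌊288.61062/20⌋ = 14 → O; lat ⌊52.45495/10⌋ = 5 → F.
Square: lon ⌊8.61062/2⌋ = 4; lat ⌊2.45495/1⌋ = 2.
Subsquare: lon ⌊0.61062/0.0833333⌋ = 7 → h; lat ⌊0.45495/0.0416667⌋ = 10 → k.
Extended square: lon ⌊0.02728/0.00833333⌋ = 3; lat ⌊0.03828/0.00416667⌋ = 9.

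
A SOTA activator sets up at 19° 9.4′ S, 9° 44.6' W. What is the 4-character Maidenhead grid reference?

IH50

Offset from 180°W / 90°S: lon 170.26°, lat 70.84°.
Field (20°×10°, letters A–R): 170.26/20 → 8 → I, 70.84/10 → 7 → H; chars IH.
Square (2°×1°, digits 0–9): 10.26/2 → 5, 0.84/1 → 0; chars 50.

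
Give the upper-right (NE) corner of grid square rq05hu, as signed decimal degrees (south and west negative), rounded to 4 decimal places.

75.8750, 160.6667

Field R=17, Q=16: +17·20° lon, +16·10° lat → SW at lon 160°, lat 70°.
Square 0, 5: +0·2° lon, +5·1° lat → SW at lon 160°, lat 75°.
Subsquare h=7, u=20: +7·0.0833333° lon, +20·0.0416667° lat → SW at lon 160.583°, lat 75.8333°.
Cell spans 0.0833333° lon × 0.0416667° lat. NE corner is SW corner plus one full cell.
latitude 75.8750, longitude 160.6667.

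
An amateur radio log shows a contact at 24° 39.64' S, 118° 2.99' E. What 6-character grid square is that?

OG95ai

Add 180° to longitude and 90° to latitude: 298.0498, 65.3393.
Field (20°×10°, letters A–R): lon ⌊298.0498/20⌋ = 14 → O; lat ⌊65.3393/10⌋ = 6 → G.
Square (2°×1°, digits 0–9): lon ⌊18.0498/2⌋ = 9; lat ⌊5.3393/1⌋ = 5.
Subsquare (5′×2.5′, letters a–x): lon ⌊0.0498/0.0833333⌋ = 0 → a; lat ⌊0.3393/0.0416667⌋ = 8 → i.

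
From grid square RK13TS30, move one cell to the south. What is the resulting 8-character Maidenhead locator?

RK13tr39

Latitude extended square 0; −1 → -1, wraps to 9, carry into subsquare.
Latitude subsquare s = 18; −1 → 17 = r.
The longitude characters are unchanged.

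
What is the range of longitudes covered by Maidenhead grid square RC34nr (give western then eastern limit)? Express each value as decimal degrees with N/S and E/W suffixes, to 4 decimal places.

167.0833° E, 167.1667° E

Field R=17, C=2: +17·20° lon, +2·10° lat → SW at lon 160°, lat -70°.
Square 3, 4: +3·2° lon, +4·1° lat → SW at lon 166°, lat -66°.
Subsquare n=13, r=17: +13·0.0833333° lon, +17·0.0416667° lat → SW at lon 167.083°, lat -65.2917°.
Cell spans 0.0833333° lon × 0.0416667° lat.
west 167.0833° E, east 167.1667° E.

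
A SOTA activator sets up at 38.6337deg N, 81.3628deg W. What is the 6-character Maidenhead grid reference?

EM98hp

Offset from 180°W / 90°S: lon 98.6372°, lat 128.6337°.
Field (20°×10°, letters A–R): 98.6372/20 → 4 → E, 128.6337/10 → 12 → M; chars EM.
Square (2°×1°, digits 0–9): 18.6372/2 → 9, 8.6337/1 → 8; chars 98.
Subsquare (5′×2.5′, letters a–x): 0.6372/0.0833333 → 7 → h, 0.6337/0.0416667 → 15 → p; chars hp.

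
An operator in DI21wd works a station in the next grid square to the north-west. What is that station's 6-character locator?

Longitude subsquare w = 22; −1 → 21 = v.
Latitude subsquare d = 3; +1 → 4 = e.

DI21ve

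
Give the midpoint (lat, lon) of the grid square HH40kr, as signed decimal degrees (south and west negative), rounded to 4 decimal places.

Field H=7, H=7: +7·20° lon, +7·10° lat → SW at lon -40°, lat -20°.
Square 4, 0: +4·2° lon, +0·1° lat → SW at lon -32°, lat -20°.
Subsquare k=10, r=17: +10·0.0833333° lon, +17·0.0416667° lat → SW at lon -31.1667°, lat -19.2917°.
Cell spans 0.0833333° lon × 0.0416667° lat. Centre is SW corner plus half of each.
latitude -19.2708, longitude -31.1250.

-19.2708, -31.1250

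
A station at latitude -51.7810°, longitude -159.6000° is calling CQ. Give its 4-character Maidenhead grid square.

BD08

Add 180° to longitude and 90° to latitude: 20.40, 38.22.
Field: 20.40/20 → 1 → B, 38.22/10 → 3 → D; chars BD.
Square: 0.40/2 → 0, 8.22/1 → 8; chars 08.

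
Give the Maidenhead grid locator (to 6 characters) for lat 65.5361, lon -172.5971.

AP35qm

Add 180° to longitude and 90° to latitude: 7.4029, 155.5361.
Field: 7.4029/20 → 0 → A, 155.5361/10 → 15 → P; chars AP.
Square: 7.4029/2 → 3, 5.5361/1 → 5; chars 35.
Subsquare: 1.4029/0.0833333 → 16 → q, 0.5361/0.0416667 → 12 → m; chars qm.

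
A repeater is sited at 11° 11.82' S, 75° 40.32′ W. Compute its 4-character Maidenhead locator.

Shift to the Maidenhead origin (180°W, 90°S): lon 104.33, lat 78.80.
Field (20°×10°, letters A–R): lon ⌊104.33/20⌋ = 5 → F; lat ⌊78.80/10⌋ = 7 → H.
Square (2°×1°, digits 0–9): lon ⌊4.33/2⌋ = 2; lat ⌊8.80/1⌋ = 8.

FH28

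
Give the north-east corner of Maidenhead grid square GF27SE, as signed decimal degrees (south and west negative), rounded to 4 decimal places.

-32.7917, -54.4167

Field G=6, F=5: +6·20° lon, +5·10° lat → SW at lon -60°, lat -40°.
Square 2, 7: +2·2° lon, +7·1° lat → SW at lon -56°, lat -33°.
Subsquare s=18, e=4: +18·0.0833333° lon, +4·0.0416667° lat → SW at lon -54.5°, lat -32.8333°.
Cell spans 0.0833333° lon × 0.0416667° lat. NE corner is SW corner plus one full cell.
latitude -32.7917, longitude -54.4167.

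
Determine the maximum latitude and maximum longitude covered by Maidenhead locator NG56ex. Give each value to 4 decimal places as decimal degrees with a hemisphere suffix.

Field N=13, G=6: +13·20° lon, +6·10° lat → SW at lon 80°, lat -30°.
Square 5, 6: +5·2° lon, +6·1° lat → SW at lon 90°, lat -24°.
Subsquare e=4, x=23: +4·0.0833333° lon, +23·0.0416667° lat → SW at lon 90.3333°, lat -23.0417°.
Cell spans 0.0833333° lon × 0.0416667° lat. NE corner is SW corner plus one full cell.
latitude 23.0000° S, longitude 90.4167° E.

23.0000° S, 90.4167° E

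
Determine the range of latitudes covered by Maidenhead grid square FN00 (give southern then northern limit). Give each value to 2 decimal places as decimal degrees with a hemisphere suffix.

40.00° N, 41.00° N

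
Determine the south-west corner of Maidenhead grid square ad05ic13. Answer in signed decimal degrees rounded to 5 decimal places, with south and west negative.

Field A=0, D=3: +0·20° lon, +3·10° lat → SW at lon -180°, lat -60°.
Square 0, 5: +0·2° lon, +5·1° lat → SW at lon -180°, lat -55°.
Subsquare i=8, c=2: +8·0.0833333° lon, +2·0.0416667° lat → SW at lon -179.333°, lat -54.9167°.
Extended square 1, 3: +1·0.00833333° lon, +3·0.00416667° lat → SW at lon -179.325°, lat -54.9042°.
latitude -54.90417, longitude -179.32500.

-54.90417, -179.32500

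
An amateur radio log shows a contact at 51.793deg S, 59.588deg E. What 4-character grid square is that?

Shift to the Maidenhead origin (180°W, 90°S): lon 239.59, lat 38.21.
Field: 239.59/20 → 11 → L, 38.21/10 → 3 → D; chars LD.
Square: 19.59/2 → 9, 8.21/1 → 8; chars 98.

LD98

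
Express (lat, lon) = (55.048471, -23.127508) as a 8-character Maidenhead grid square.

Add 180° to longitude and 90° to latitude: 156.87249, 145.04847.
Field: 156.87249/20 → 7 → H, 145.04847/10 → 14 → O; chars HO.
Square: 16.87249/2 → 8, 5.04847/1 → 5; chars 85.
Subsquare: 0.87249/0.0833333 → 10 → k, 0.04847/0.0416667 → 1 → b; chars kb.
Extended square: 0.03916/0.00833333 → 4, 0.00680/0.00416667 → 1; chars 41.

HO85kb41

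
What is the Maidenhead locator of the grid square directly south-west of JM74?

Longitude square 7; −1 → 6.
Latitude square 4; −1 → 3.

JM63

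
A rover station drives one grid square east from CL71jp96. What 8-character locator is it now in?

CL71kp06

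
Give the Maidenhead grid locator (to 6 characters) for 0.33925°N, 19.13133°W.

Shift to the Maidenhead origin (180°W, 90°S): lon 160.8687, lat 90.3393.
Field: lon ⌊160.8687/20⌋ = 8 → I; lat ⌊90.3393/10⌋ = 9 → J.
Square: lon ⌊0.8687/2⌋ = 0; lat ⌊0.3393/1⌋ = 0.
Subsquare: lon ⌊0.8687/0.0833333⌋ = 10 → k; lat ⌊0.3393/0.0416667⌋ = 8 → i.

IJ00ki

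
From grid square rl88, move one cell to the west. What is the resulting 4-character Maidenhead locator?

RL78

Longitude square 8; −1 → 7.
The latitude characters are unchanged.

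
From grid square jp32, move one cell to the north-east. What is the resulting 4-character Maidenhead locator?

JP43

Longitude square 3; +1 → 4.
Latitude square 2; +1 → 3.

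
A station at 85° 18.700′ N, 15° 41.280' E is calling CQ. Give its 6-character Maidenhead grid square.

JR75uh

Offset from 180°W / 90°S: lon 195.6880°, lat 175.3117°.
Field (20°×10°, letters A–R): lon ⌊195.6880/20⌋ = 9 → J; lat ⌊175.3117/10⌋ = 17 → R.
Square (2°×1°, digits 0–9): lon ⌊15.6880/2⌋ = 7; lat ⌊5.3117/1⌋ = 5.
Subsquare (5′×2.5′, letters a–x): lon ⌊1.6880/0.0833333⌋ = 20 → u; lat ⌊0.3117/0.0416667⌋ = 7 → h.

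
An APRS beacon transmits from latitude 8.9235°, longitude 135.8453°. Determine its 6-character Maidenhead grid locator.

PJ78ww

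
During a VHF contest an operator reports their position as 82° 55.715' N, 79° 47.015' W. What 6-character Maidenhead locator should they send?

Shift to the Maidenhead origin (180°W, 90°S): lon 100.2164, lat 172.9286.
Field: lon ⌊100.2164/20⌋ = 5 → F; lat ⌊172.9286/10⌋ = 17 → R.
Square: lon ⌊0.2164/2⌋ = 0; lat ⌊2.9286/1⌋ = 2.
Subsquare: lon ⌊0.2164/0.0833333⌋ = 2 → c; lat ⌊0.9286/0.0416667⌋ = 22 → w.

FR02cw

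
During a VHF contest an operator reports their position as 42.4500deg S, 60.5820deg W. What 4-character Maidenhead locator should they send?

FE97

Add 180° to longitude and 90° to latitude: 119.42, 47.55.
Field (20°×10°, letters A–R): 119.42/20 → 5 → F, 47.55/10 → 4 → E; chars FE.
Square (2°×1°, digits 0–9): 19.42/2 → 9, 7.55/1 → 7; chars 97.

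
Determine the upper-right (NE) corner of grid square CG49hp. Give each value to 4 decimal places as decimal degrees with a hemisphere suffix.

20.3333° S, 131.3333° W

Field C=2, G=6: +2·20° lon, +6·10° lat → SW at lon -140°, lat -30°.
Square 4, 9: +4·2° lon, +9·1° lat → SW at lon -132°, lat -21°.
Subsquare h=7, p=15: +7·0.0833333° lon, +15·0.0416667° lat → SW at lon -131.417°, lat -20.375°.
Cell spans 0.0833333° lon × 0.0416667° lat. NE corner is SW corner plus one full cell.
latitude 20.3333° S, longitude 131.3333° W.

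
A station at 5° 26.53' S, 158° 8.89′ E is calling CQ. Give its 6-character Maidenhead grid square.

Offset from 180°W / 90°S: lon 338.1482°, lat 84.5578°.
Field: 338.1482/20 → 16 → Q, 84.5578/10 → 8 → I; chars QI.
Square: 18.1482/2 → 9, 4.5578/1 → 4; chars 94.
Subsquare: 0.1482/0.0833333 → 1 → b, 0.5578/0.0416667 → 13 → n; chars bn.

QI94bn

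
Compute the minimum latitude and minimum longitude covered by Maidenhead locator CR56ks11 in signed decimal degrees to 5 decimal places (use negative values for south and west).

86.75417, -129.15833

Field C=2, R=17: +2·20° lon, +17·10° lat → SW at lon -140°, lat 80°.
Square 5, 6: +5·2° lon, +6·1° lat → SW at lon -130°, lat 86°.
Subsquare k=10, s=18: +10·0.0833333° lon, +18·0.0416667° lat → SW at lon -129.167°, lat 86.75°.
Extended square 1, 1: +1·0.00833333° lon, +1·0.00416667° lat → SW at lon -129.158°, lat 86.7542°.
latitude 86.75417, longitude -129.15833.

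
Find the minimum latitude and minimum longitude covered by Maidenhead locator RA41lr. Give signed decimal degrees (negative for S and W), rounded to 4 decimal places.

Field R=17, A=0: +17·20° lon, +0·10° lat → SW at lon 160°, lat -90°.
Square 4, 1: +4·2° lon, +1·1° lat → SW at lon 168°, lat -89°.
Subsquare l=11, r=17: +11·0.0833333° lon, +17·0.0416667° lat → SW at lon 168.917°, lat -88.2917°.
latitude -88.2917, longitude 168.9167.

-88.2917, 168.9167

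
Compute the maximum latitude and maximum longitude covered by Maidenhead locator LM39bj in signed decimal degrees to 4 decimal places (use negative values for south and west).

39.4167, 46.1667

Field L=11, M=12: +11·20° lon, +12·10° lat → SW at lon 40°, lat 30°.
Square 3, 9: +3·2° lon, +9·1° lat → SW at lon 46°, lat 39°.
Subsquare b=1, j=9: +1·0.0833333° lon, +9·0.0416667° lat → SW at lon 46.0833°, lat 39.375°.
Cell spans 0.0833333° lon × 0.0416667° lat. NE corner is SW corner plus one full cell.
latitude 39.4167, longitude 46.1667.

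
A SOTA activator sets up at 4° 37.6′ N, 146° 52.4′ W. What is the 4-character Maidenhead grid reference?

BJ64

Offset from 180°W / 90°S: lon 33.13°, lat 94.63°.
Field: 33.13/20 → 1 → B, 94.63/10 → 9 → J; chars BJ.
Square: 13.13/2 → 6, 4.63/1 → 4; chars 64.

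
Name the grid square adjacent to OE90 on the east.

Longitude square 9; +1 → 10, wraps to 0, carry into field.
Longitude field O = 14; +1 → 15 = P.
The latitude characters are unchanged.

PE00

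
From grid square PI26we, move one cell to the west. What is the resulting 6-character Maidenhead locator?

PI26ve

Longitude subsquare w = 22; −1 → 21 = v.
The latitude characters are unchanged.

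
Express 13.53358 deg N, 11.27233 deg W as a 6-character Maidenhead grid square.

IK43im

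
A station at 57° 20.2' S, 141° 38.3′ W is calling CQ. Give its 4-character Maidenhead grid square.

BD92

Add 180° to longitude and 90° to latitude: 38.36, 32.66.
Field (20°×10°, letters A–R): 38.36/20 → 1 → B, 32.66/10 → 3 → D; chars BD.
Square (2°×1°, digits 0–9): 18.36/2 → 9, 2.66/1 → 2; chars 92.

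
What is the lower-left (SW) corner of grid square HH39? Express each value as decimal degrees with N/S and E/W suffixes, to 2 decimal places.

Field H=7, H=7: +7·20° lon, +7·10° lat → SW at lon -40°, lat -20°.
Square 3, 9: +3·2° lon, +9·1° lat → SW at lon -34°, lat -11°.
latitude 11.00° S, longitude 34.00° W.

11.00° S, 34.00° W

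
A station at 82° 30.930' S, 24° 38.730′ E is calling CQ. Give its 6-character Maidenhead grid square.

KA27hl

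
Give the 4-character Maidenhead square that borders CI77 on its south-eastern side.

Longitude square 7; +1 → 8.
Latitude square 7; −1 → 6.

CI86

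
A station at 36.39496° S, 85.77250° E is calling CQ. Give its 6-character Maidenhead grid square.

NF23vo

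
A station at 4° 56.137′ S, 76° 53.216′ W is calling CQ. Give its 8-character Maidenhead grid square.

Add 180° to longitude and 90° to latitude: 103.11307, 85.06438.
Field: 103.11307/20 → 5 → F, 85.06438/10 → 8 → I; chars FI.
Square: 3.11307/2 → 1, 5.06438/1 → 5; chars 15.
Subsquare: 1.11307/0.0833333 → 13 → n, 0.06438/0.0416667 → 1 → b; chars nb.
Extended square: 0.02973/0.00833333 → 3, 0.02272/0.00416667 → 5; chars 35.

FI15nb35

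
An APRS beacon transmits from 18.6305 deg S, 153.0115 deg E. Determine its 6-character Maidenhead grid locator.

QH61mi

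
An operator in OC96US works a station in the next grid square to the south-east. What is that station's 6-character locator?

Longitude subsquare u = 20; +1 → 21 = v.
Latitude subsquare s = 18; −1 → 17 = r.

OC96vr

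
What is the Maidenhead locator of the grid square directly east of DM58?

DM68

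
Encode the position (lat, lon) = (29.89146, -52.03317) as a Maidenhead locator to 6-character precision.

GL39xv

Add 180° to longitude and 90° to latitude: 127.9668, 119.8915.
Field: lon ⌊127.9668/20⌋ = 6 → G; lat ⌊119.8915/10⌋ = 11 → L.
Square: lon ⌊7.9668/2⌋ = 3; lat ⌊9.8915/1⌋ = 9.
Subsquare: lon ⌊1.9668/0.0833333⌋ = 23 → x; lat ⌊0.8915/0.0416667⌋ = 21 → v.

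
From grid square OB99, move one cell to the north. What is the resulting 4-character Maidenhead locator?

Latitude square 9; +1 → 10, wraps to 0, carry into field.
Latitude field B = 1; +1 → 2 = C.
The longitude characters are unchanged.

OC90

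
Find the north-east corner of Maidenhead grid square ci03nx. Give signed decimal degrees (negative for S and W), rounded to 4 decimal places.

-6.0000, -138.8333

Field C=2, I=8: +2·20° lon, +8·10° lat → SW at lon -140°, lat -10°.
Square 0, 3: +0·2° lon, +3·1° lat → SW at lon -140°, lat -7°.
Subsquare n=13, x=23: +13·0.0833333° lon, +23·0.0416667° lat → SW at lon -138.917°, lat -6.04167°.
Cell spans 0.0833333° lon × 0.0416667° lat. NE corner is SW corner plus one full cell.
latitude -6.0000, longitude -138.8333.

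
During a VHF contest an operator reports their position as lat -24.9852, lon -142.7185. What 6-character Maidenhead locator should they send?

BG85pa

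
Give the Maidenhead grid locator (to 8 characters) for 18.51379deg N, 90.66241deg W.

Offset from 180°W / 90°S: lon 89.33759°, lat 108.51379°.
Field: lon ⌊89.33759/20⌋ = 4 → E; lat ⌊108.51379/10⌋ = 10 → K.
Square: lon ⌊9.33759/2⌋ = 4; lat ⌊8.51379/1⌋ = 8.
Subsquare: lon ⌊1.33759/0.0833333⌋ = 16 → q; lat ⌊0.51379/0.0416667⌋ = 12 → m.
Extended square: lon ⌊0.00426/0.00833333⌋ = 0; lat ⌊0.01379/0.00416667⌋ = 3.

EK48qm03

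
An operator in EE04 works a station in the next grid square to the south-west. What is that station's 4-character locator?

DE93

Longitude square 0; −1 → -1, wraps to 9, carry into field.
Longitude field E = 4; −1 → 3 = D.
Latitude square 4; −1 → 3.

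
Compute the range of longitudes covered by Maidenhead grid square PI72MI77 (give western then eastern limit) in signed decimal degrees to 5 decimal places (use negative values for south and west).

Field P=15, I=8: +15·20° lon, +8·10° lat → SW at lon 120°, lat -10°.
Square 7, 2: +7·2° lon, +2·1° lat → SW at lon 134°, lat -8°.
Subsquare m=12, i=8: +12·0.0833333° lon, +8·0.0416667° lat → SW at lon 135°, lat -7.66667°.
Extended square 7, 7: +7·0.00833333° lon, +7·0.00416667° lat → SW at lon 135.058°, lat -7.6375°.
Cell spans 0.00833333° lon × 0.00416667° lat.
west 135.05833, east 135.06667.

135.05833, 135.06667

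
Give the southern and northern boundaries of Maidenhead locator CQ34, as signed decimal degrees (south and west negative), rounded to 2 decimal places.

Field C=2, Q=16: +2·20° lon, +16·10° lat → SW at lon -140°, lat 70°.
Square 3, 4: +3·2° lon, +4·1° lat → SW at lon -134°, lat 74°.
Cell spans 2° lon × 1° lat.
south 74.00, north 75.00.

74.00, 75.00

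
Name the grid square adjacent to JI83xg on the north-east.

Longitude subsquare x = 23; +1 → 24, wraps to 0 = a, carry into square.
Longitude square 8; +1 → 9.
Latitude subsquare g = 6; +1 → 7 = h.

JI93ah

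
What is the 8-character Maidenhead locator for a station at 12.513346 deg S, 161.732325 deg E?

Add 180° to longitude and 90° to latitude: 341.73233, 77.48665.
Field: 341.73233/20 → 17 → R, 77.48665/10 → 7 → H; chars RH.
Square: 1.73233/2 → 0, 7.48665/1 → 7; chars 07.
Subsquare: 1.73233/0.0833333 → 20 → u, 0.48665/0.0416667 → 11 → l; chars ul.
Extended square: 0.06566/0.00833333 → 7, 0.02832/0.00416667 → 6; chars 76.

RH07ul76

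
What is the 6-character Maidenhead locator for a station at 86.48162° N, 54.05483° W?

GR26xl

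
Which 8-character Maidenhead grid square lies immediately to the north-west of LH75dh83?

LH75dh74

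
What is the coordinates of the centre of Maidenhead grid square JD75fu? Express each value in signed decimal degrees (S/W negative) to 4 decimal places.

-54.1458, 14.4583

Field J=9, D=3: +9·20° lon, +3·10° lat → SW at lon 0°, lat -60°.
Square 7, 5: +7·2° lon, +5·1° lat → SW at lon 14°, lat -55°.
Subsquare f=5, u=20: +5·0.0833333° lon, +20·0.0416667° lat → SW at lon 14.4167°, lat -54.1667°.
Cell spans 0.0833333° lon × 0.0416667° lat. Centre is SW corner plus half of each.
latitude -54.1458, longitude 14.4583.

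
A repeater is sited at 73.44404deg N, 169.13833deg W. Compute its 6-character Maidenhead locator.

Shift to the Maidenhead origin (180°W, 90°S): lon 10.8617, lat 163.4440.
Field (20°×10°, letters A–R): lon ⌊10.8617/20⌋ = 0 → A; lat ⌊163.4440/10⌋ = 16 → Q.
Square (2°×1°, digits 0–9): lon ⌊10.8617/2⌋ = 5; lat ⌊3.4440/1⌋ = 3.
Subsquare (5′×2.5′, letters a–x): lon ⌊0.8617/0.0833333⌋ = 10 → k; lat ⌊0.4440/0.0416667⌋ = 10 → k.

AQ53kk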